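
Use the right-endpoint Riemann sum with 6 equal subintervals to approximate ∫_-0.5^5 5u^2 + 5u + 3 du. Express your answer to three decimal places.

360.091

Δu = (5 − (-0.5))/6 = 11/12.
Right endpoints: 5/12, 4/3, 2.25, 19/6, 49/12, 5.
f(5/12) = 857/144, f(4/3) = 167/9, f(2.25) = 39.5625, f(19/6) = 2483/36, f(49/12) = 15377/144, f(5) = 153.
Sum = Δu · [f(5/12) + f(4/3) + f(2.25) + ...].
Sum ≈ 360.091.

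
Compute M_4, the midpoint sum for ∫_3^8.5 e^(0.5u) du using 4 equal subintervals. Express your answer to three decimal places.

128.698

Δu = (8.5 − 3)/4 = 1.375.
Midpoints: 3.6875, 5.0625, 6.4375, 7.8125.
f(3.6875) ≈ 6.320, f(5.0625) ≈ 12.569, f(6.4375) ≈ 24.997, f(7.8125) ≈ 49.712.
Sum = Δu · [f(3.6875) + f(5.0625) + f(6.4375) + f(7.8125)].
Sum ≈ 128.698.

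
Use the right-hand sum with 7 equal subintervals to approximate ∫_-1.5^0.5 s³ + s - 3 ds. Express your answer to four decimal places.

Δs = (0.5 − (-1.5))/7 = 2/7.
Right endpoints: -17/14, -13/14, -9/14, -5/14, -1/14, 3/14, 0.5.
f(-17/14) = -16477/2744, f(-13/14) = -12977/2744, f(-9/14) = -10725/2744, f(-5/14) = -9337/2744, f(-1/14) = -8429/2744, f(3/14) = -7617/2744, f(0.5) = -2.375.
Sum = Δs · [f(-17/14) + f(-13/14) + f(-9/14) + ...].
Sum ≈ -7.5051.

-7.5051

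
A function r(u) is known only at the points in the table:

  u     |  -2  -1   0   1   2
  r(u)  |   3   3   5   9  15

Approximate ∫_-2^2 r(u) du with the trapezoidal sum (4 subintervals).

Δu = 1.
T_4 = (1/2)·[3 + 2·3 + 2·5 + 2·9 + 15] = 26.

26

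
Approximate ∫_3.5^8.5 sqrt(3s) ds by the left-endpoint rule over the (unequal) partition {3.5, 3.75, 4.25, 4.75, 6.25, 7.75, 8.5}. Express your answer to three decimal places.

20.046

Subinterval widths: 0.25, 0.5, 0.5, 1.5, 1.5, 0.75.
Left endpoints: 3.5, 3.75, 4.25, 4.75, 6.25, 7.75.
f(3.5) ≈ 3.240, f(3.75) ≈ 3.354, f(4.25) ≈ 3.571, f(4.75) ≈ 3.775, f(6.25) ≈ 4.330, f(7.75) ≈ 4.822.
Sum = Σ Δs_i · f(s_i).
Sum ≈ 20.046.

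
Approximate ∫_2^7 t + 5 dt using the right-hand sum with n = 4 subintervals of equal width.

50.625

Δt = (7 − 2)/4 = 1.25.
Right endpoints: 3.25, 4.5, 5.75, 7.
f(3.25) = 8.25, f(4.5) = 9.5, f(5.75) = 10.75, f(7) = 12.
Sum = Δt · [f(3.25) + f(4.5) + f(5.75) + f(7)].
Sum = 50.625.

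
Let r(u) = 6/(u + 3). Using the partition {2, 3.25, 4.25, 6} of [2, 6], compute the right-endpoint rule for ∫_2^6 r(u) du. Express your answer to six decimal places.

3.194253

Subinterval widths: 1.25, 1, 1.75.
Right endpoints: 3.25, 4.25, 6.
r(3.25) = 0.96, r(4.25) = 24/29, r(6) = 2/3.
Sum = Σ Δu_i · r(u_i).
Sum ≈ 3.194253.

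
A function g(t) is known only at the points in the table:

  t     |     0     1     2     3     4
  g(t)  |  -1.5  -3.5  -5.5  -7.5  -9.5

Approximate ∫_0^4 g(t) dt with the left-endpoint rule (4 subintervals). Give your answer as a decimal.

-18

Δt = 1.
Sum = 1·[(-1.5) + (-3.5) + (-5.5) + (-7.5)] = -18.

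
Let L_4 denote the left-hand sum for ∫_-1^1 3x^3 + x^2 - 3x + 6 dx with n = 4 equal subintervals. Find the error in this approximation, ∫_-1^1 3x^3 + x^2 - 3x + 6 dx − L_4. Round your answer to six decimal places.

Exact integral: ∫_-1^1 f(x) dx ≈ 12.66666667.
L_4 = 12.75.
Error ≈ 12.66666667 − 12.75 ≈ -0.083333.

-0.083333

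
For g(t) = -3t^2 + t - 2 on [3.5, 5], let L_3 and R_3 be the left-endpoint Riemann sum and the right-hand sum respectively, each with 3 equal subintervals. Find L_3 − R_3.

L_3 = -69.75.
R_3 = -88.125.
L_3 − R_3 = 18.375.

18.375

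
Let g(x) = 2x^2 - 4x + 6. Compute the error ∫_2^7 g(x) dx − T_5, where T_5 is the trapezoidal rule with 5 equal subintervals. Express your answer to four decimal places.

Exact integral: ∫_2^7 g(x) dx ≈ 163.333333.
T_5 = 165.
Error ≈ 163.333333 − 165 ≈ -1.6667.

-1.6667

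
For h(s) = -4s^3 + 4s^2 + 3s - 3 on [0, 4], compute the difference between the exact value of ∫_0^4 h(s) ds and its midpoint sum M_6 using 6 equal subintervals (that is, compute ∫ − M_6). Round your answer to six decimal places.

Exact integral: ∫_0^4 h(s) ds ≈ -158.66666667.
M_6 ≈ -155.70370370.
Error ≈ -158.66666667 − (-155.70370370) ≈ -2.962963.

-2.962963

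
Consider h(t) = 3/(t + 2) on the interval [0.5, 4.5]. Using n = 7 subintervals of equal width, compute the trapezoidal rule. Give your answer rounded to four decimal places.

2.8776

Δt = (4.5 − 0.5)/7 = 4/7.
h(0.5) = 1.2, h(15/14) = 42/43, h(23/14) = 14/17, h(31/14) = 42/59, h(39/14) = 42/67, h(47/14) = 0.56, h(55/14) = 42/83, h(4.5) = 6/13.
T_7 = (Δt/2)·[h(t_0) + 2h(t_1) + ... + 2h(t_{6}) + h(t_7)].
Sum ≈ 2.8776.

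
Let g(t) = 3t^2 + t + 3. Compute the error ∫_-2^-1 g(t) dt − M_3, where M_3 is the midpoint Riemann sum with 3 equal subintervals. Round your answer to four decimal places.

0.0278

Exact integral: ∫_-2^-1 g(t) dt = 8.5.
M_3 ≈ 8.472222.
Error ≈ 8.5 − 8.472222 ≈ 0.0278.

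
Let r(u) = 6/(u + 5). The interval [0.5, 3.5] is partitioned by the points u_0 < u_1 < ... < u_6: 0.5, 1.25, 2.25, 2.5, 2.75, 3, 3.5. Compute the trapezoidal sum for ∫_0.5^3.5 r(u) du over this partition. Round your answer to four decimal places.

2.6176

Subinterval widths: 0.75, 1, 0.25, 0.25, 0.25, 0.5.
r(0.5) = 12/11, r(1.25) = 0.96, r(2.25) = 24/29, r(2.5) = 0.8, r(2.75) = 24/31, r(3) = 0.75, r(3.5) = 12/17.
On each subinterval the trapezoid contributes (Δu_i/2)·[r(u_{i-1}) + r(u_i)].
Sum ≈ 2.6176.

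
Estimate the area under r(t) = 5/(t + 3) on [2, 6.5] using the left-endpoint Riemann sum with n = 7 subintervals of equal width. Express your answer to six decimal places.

Δt = (6.5 − 2)/7 = 9/14.
Left endpoints: 2, 37/14, 23/7, 55/14, 32/7, 73/14, 41/7.
r(2) = 1, r(37/14) = 70/79, r(23/7) = 35/44, r(55/14) = 70/97, r(32/7) = 35/53, r(73/14) = 14/23, r(41/7) = 35/62.
Sum = Δt · [r(2) + r(37/14) + r(23/7) + ...].
Sum ≈ 3.366494.

3.366494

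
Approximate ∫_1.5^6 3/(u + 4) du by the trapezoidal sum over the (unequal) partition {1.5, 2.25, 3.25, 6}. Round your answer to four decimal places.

Subinterval widths: 0.75, 1, 2.75.
f(1.5) = 6/11, f(2.25) = 0.48, f(3.25) = 12/29, f(6) = 0.3.
On each subinterval the trapezoid contributes (Δu_i/2)·[f(u_{i-1}) + f(u_i)].
Sum ≈ 1.8129.

1.8129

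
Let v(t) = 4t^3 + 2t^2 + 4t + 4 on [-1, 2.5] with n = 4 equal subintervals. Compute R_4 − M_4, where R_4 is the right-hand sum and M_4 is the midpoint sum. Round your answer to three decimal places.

47.182

R_4 = 118.37109375.
M_4 ≈ 71.18945.
R_4 − M_4 ≈ 47.182.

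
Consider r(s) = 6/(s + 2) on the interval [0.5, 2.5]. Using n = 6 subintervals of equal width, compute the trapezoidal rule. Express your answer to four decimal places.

Δs = (2.5 − 0.5)/6 = 1/3.
r(0.5) = 2.4, r(5/6) = 36/17, r(7/6) = 36/19, r(1.5) = 12/7, r(11/6) = 36/23, r(13/6) = 1.44, r(2.5) = 4/3.
T_6 = (Δs/2)·[r(s_0) + 2r(s_1) + ... + 2r(s_{5}) + r(s_6)].
Sum ≈ 3.5329.

3.5329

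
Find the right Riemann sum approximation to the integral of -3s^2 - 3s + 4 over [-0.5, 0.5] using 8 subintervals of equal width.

3.5546875

Δs = (0.5 − (-0.5))/8 = 0.125.
Right endpoints: -0.375, -0.25, -0.125, 0, 0.125, 0.25, 0.375, 0.5.
f(-0.375) = 4.703125, f(-0.25) = 4.5625, f(-0.125) = 4.328125, f(0) = 4, f(0.125) = 3.578125, f(0.25) = 3.0625, f(0.375) = 2.453125, f(0.5) = 1.75.
Sum = Δs · [f(-0.375) + f(-0.25) + f(-0.125) + ...].
Sum = 3.5546875.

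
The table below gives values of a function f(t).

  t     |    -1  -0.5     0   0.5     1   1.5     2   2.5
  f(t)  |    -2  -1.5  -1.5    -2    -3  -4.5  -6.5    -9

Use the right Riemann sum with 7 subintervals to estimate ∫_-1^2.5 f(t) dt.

-14

Δt = 0.5.
Sum = 0.5·[(-1.5) + (-1.5) + (-2) + (-3) + (-4.5) + (-6.5) + (-9)] = -14.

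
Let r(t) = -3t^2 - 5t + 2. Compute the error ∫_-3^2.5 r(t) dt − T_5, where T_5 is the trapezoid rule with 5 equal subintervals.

Exact integral: ∫_-3^2.5 r(t) dt = -24.75.
T_5 = -28.0775.
Error = -24.75 − (-28.0775) = 3.3275.

3.3275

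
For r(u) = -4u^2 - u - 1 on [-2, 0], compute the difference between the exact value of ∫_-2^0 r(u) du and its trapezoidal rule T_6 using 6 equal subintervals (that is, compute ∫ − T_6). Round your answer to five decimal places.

0.14815

Exact integral: ∫_-2^0 r(u) du ≈ -10.6666667.
T_6 ≈ -10.8148148.
Error ≈ -10.6666667 − (-10.8148148) ≈ 0.14815.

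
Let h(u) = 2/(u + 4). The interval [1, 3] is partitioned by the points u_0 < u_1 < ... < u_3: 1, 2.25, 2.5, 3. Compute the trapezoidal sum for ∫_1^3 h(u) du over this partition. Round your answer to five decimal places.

0.67681

Subinterval widths: 1.25, 0.25, 0.5.
h(1) = 0.4, h(2.25) = 0.32, h(2.5) = 4/13, h(3) = 2/7.
On each subinterval the trapezoid contributes (Δu_i/2)·[h(u_{i-1}) + h(u_i)].
Sum ≈ 0.67681.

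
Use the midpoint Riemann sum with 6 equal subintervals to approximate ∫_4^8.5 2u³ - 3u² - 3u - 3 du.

1826.75390625

Δu = (8.5 − 4)/6 = 0.75.
Midpoints: 4.375, 5.125, 5.875, 6.625, 7.375, 8.125.
f(4.375) = 93.93359375, f(5.125) = 172.05078125, f(5.875) = 281.38671875, f(6.625) = 427.00390625, f(7.375) = 613.96484375, f(8.125) = 847.33203125.
Sum = Δu · [f(4.375) + f(5.125) + f(5.875) + ...].
Sum = 1826.75390625.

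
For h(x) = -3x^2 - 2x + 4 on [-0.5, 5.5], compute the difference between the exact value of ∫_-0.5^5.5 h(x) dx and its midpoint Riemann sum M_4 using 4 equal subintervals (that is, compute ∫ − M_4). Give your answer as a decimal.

Exact integral: ∫_-0.5^5.5 h(x) dx = -172.5.
M_4 = -169.125.
Error = -172.5 − (-169.125) = -3.375.

-3.375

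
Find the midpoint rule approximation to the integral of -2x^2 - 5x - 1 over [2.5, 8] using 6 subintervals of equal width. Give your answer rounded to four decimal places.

-480.0214

Δx = (8 − 2.5)/6 = 11/12.
Midpoints: 71/24, 3.875, 115/24, 137/24, 6.625, 181/24.
f(71/24) = -9589/288, f(3.875) = -50.40625, f(115/24) = -20413/288, f(137/24) = -27277/288, f(6.625) = -121.90625, f(181/24) = -43909/288.
Sum = Δx · [f(71/24) + f(3.875) + f(115/24) + ...].
Sum ≈ -480.0214.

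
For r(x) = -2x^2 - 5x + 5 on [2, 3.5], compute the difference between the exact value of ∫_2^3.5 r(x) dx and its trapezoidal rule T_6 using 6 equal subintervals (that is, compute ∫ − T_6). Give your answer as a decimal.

Exact integral: ∫_2^3.5 r(x) dx = -36.375.
T_6 = -36.40625.
Error = -36.375 − (-36.40625) = 0.03125.

0.03125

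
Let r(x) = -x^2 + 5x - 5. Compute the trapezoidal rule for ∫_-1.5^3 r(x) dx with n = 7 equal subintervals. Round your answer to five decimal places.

-16.05995

Δx = (3 − (-1.5))/7 = 9/14.
r(-1.5) = -14.75, r(-6/7) = -491/49, r(-3/14) = -1199/196, r(3/7) = -149/49, r(15/14) = -155/196, r(12/7) = 31/49, r(33/14) = 241/196, r(3) = 1.
T_7 = (Δx/2)·[r(x_0) + 2r(x_1) + ... + 2r(x_{6}) + r(x_7)].
Sum ≈ -16.05995.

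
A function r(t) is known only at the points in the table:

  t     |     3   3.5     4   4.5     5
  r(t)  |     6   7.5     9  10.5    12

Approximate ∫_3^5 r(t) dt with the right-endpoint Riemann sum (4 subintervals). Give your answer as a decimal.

Δt = 0.5.
Sum = 0.5·[7.5 + 9 + 10.5 + 12] = 19.5.

19.5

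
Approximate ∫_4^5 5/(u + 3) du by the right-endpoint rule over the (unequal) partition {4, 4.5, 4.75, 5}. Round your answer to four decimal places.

0.6509

Subinterval widths: 0.5, 0.25, 0.25.
Right endpoints: 4.5, 4.75, 5.
f(4.5) = 2/3, f(4.75) = 20/31, f(5) = 0.625.
Sum = Σ Δu_i · f(u_i).
Sum ≈ 0.6509.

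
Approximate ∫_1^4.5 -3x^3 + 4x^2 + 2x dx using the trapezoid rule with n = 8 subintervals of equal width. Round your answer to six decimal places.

-169.697021

Δx = (4.5 − 1)/8 = 0.4375.
f(1) = 3, f(1.4375) = 9131/4096, f(1.875) = -1005/512, f(2.3125) = -45399/4096, f(2.75) = -26.640625, f(3.1875) = -205377/4096, f(3.625) = -42543/512, f(4.0625) = -520195/4096, f(4.5) = -183.375.
T_8 = (Δx/2)·[f(x_0) + 2f(x_1) + ... + 2f(x_{7}) + f(x_8)].
Sum ≈ -169.697021.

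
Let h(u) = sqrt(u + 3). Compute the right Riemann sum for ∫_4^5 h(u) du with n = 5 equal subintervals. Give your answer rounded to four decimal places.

2.7563

Δu = (5 − 4)/5 = 0.2.
Right endpoints: 4.2, 4.4, 4.6, 4.8, 5.
h(4.2) ≈ 2.6833, h(4.4) ≈ 2.7203, h(4.6) ≈ 2.7568, h(4.8) ≈ 2.7928, h(5) ≈ 2.8284.
Sum = Δu · [h(4.2) + h(4.4) + h(4.6) + h(4.8) + h(5)].
Sum ≈ 2.7563.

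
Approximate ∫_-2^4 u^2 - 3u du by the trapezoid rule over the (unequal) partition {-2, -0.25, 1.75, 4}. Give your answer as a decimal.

10.125

Subinterval widths: 1.75, 2, 2.25.
f(-2) = 10, f(-0.25) = 0.8125, f(1.75) = -2.1875, f(4) = 4.
On each subinterval the trapezoid contributes (Δu_i/2)·[f(u_{i-1}) + f(u_i)].
Sum = 10.125.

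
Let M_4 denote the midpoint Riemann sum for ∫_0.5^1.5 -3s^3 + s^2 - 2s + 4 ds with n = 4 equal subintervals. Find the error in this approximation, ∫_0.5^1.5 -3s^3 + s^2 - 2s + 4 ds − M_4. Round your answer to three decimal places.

Exact integral: ∫_0.5^1.5 f(s) ds ≈ -0.66667.
M_4 = -0.625.
Error ≈ -0.66667 − (-0.625) ≈ -0.042.

-0.042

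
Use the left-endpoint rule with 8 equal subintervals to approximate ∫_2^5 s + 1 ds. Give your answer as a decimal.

12.9375

Δs = (5 − 2)/8 = 0.375.
Left endpoints: 2, 2.375, 2.75, 3.125, 3.5, 3.875, 4.25, 4.625.
f(2) = 3, f(2.375) = 3.375, f(2.75) = 3.75, f(3.125) = 4.125, f(3.5) = 4.5, f(3.875) = 4.875, f(4.25) = 5.25, f(4.625) = 5.625.
Sum = Δs · [f(2) + f(2.375) + f(2.75) + ...].
Sum = 12.9375.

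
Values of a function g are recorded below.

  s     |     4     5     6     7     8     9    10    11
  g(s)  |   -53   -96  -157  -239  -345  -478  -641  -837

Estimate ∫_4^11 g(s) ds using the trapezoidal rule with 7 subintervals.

Δs = 1.
T_7 = (1/2)·[(-53) + 2·(-96) + 2·(-157) + 2·(-239) + 2·(-345) + 2·(-478) + 2·(-641) + (-837)] = -2401.

-2401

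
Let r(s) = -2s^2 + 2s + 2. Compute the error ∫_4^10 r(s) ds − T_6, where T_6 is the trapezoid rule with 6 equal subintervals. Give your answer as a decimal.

Exact integral: ∫_4^10 r(s) ds = -528.
T_6 = -530.
Error = -528 − (-530) = 2.

2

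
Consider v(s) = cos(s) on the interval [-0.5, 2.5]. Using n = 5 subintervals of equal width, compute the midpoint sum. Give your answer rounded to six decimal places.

Δs = (2.5 − (-0.5))/5 = 0.6.
Midpoints: -0.2, 0.4, 1, 1.6, 2.2.
v(-0.2) ≈ 0.980067, v(0.4) ≈ 0.921061, v(1) ≈ 0.540302, v(1.6) ≈ -0.029200, v(2.2) ≈ -0.588501.
Sum = Δs · [v(-0.2) + v(0.4) + v(1) + v(1.6) + v(2.2)].
Sum ≈ 1.094238.

1.094238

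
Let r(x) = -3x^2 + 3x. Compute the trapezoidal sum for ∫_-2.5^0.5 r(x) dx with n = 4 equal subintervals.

Δx = (0.5 − (-2.5))/4 = 0.75.
r(-2.5) = -26.25, r(-1.75) = -14.4375, r(-1) = -6, r(-0.25) = -0.9375, r(0.5) = 0.75.
T_4 = (Δx/2)·[r(x_0) + 2r(x_1) + 2r(x_2) + 2r(x_3) + r(x_4)].
Sum = -25.59375.

-25.59375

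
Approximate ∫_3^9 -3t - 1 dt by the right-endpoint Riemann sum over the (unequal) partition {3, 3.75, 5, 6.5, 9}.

-129.9375

Subinterval widths: 0.75, 1.25, 1.5, 2.5.
Right endpoints: 3.75, 5, 6.5, 9.
f(3.75) = -12.25, f(5) = -16, f(6.5) = -20.5, f(9) = -28.
Sum = Σ Δt_i · f(t_i).
Sum = -129.9375.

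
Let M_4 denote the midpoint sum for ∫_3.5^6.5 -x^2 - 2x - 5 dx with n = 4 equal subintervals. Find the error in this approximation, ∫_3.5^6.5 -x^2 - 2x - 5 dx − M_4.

Exact integral: ∫_3.5^6.5 f(x) dx = -122.25.
M_4 = -122.109375.
Error = -122.25 − (-122.109375) = -0.140625.

-0.140625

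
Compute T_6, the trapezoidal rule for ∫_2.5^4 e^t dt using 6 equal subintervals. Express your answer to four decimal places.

42.6363

Δt = (4 − 2.5)/6 = 0.25.
f(2.5) ≈ 12.1825, f(2.75) ≈ 15.6426, f(3) ≈ 20.0855, f(3.25) ≈ 25.7903, f(3.5) ≈ 33.1155, f(3.75) ≈ 42.5211, f(4) ≈ 54.5982.
T_6 = (Δt/2)·[f(t_0) + 2f(t_1) + ... + 2f(t_{5}) + f(t_6)].
Sum ≈ 42.6363.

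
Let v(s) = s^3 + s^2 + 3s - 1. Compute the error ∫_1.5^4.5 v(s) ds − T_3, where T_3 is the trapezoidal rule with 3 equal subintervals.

Exact integral: ∫_1.5^4.5 v(s) ds = 154.5.
T_3 = 159.5.
Error = 154.5 − 159.5 = -5.

-5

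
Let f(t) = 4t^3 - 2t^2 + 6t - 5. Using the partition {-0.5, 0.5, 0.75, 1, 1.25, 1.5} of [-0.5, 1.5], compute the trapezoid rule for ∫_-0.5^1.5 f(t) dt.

-1.5625

Subinterval widths: 1, 0.25, 0.25, 0.25, 0.25.
f(-0.5) = -9, f(0.5) = -2, f(0.75) = 0.0625, f(1) = 3, f(1.25) = 7.1875, f(1.5) = 13.
On each subinterval the trapezoid contributes (Δt_i/2)·[f(t_{i-1}) + f(t_i)].
Sum = -1.5625.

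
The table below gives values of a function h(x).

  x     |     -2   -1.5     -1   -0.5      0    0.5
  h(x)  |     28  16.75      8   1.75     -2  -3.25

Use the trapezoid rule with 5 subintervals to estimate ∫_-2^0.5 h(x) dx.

Δx = 0.5.
T_5 = (0.5/2)·[28 + 2·16.75 + 2·8 + 2·1.75 + 2·(-2) + (-3.25)] = 18.4375.

18.4375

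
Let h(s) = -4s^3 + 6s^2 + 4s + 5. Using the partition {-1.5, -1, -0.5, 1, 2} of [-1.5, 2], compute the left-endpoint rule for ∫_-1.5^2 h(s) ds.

37

Subinterval widths: 0.5, 0.5, 1.5, 1.
Left endpoints: -1.5, -1, -0.5, 1.
h(-1.5) = 26, h(-1) = 11, h(-0.5) = 5, h(1) = 11.
Sum = Σ Δs_i · h(s_i).
Sum = 37.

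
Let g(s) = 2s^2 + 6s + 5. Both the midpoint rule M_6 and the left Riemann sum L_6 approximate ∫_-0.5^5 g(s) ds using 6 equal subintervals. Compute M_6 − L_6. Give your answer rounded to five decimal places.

M_6 ≈ 184.3964120.
L_6 ≈ 148.8946759.
M_6 − L_6 ≈ 35.50174.

35.50174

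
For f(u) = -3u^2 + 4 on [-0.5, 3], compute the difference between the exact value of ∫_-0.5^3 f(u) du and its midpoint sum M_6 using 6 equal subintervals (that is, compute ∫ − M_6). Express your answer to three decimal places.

Exact integral: ∫_-0.5^3 f(u) du = -13.125.
M_6 ≈ -12.82726.
Error ≈ -13.125 − (-12.82726) ≈ -0.298.

-0.298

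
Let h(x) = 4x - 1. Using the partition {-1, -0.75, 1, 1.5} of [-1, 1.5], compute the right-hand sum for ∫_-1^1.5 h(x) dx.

Subinterval widths: 0.25, 1.75, 0.5.
Right endpoints: -0.75, 1, 1.5.
h(-0.75) = -4, h(1) = 3, h(1.5) = 5.
Sum = Σ Δx_i · h(x_i).
Sum = 6.75.

6.75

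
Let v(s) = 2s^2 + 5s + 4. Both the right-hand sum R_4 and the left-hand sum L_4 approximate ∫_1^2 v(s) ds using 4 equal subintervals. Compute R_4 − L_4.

2.75

R_4 = 17.5625.
L_4 = 14.8125.
R_4 − L_4 = 2.75.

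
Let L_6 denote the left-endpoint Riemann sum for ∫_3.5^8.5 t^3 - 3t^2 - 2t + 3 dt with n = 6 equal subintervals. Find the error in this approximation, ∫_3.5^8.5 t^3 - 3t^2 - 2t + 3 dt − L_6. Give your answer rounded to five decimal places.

150.17361

Exact integral: ∫_3.5^8.5 f(t) dt = 651.25.
L_6 ≈ 501.0763889.
Error ≈ 651.25 − 501.0763889 ≈ 150.17361.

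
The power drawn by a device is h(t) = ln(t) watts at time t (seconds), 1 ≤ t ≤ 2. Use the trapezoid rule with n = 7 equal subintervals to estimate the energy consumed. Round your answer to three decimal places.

0.385

Δt = (2 − 1)/7 = 1/7.
h(1) ≈ 0.000, h(8/7) ≈ 0.134, h(9/7) ≈ 0.251, h(10/7) ≈ 0.357, h(11/7) ≈ 0.452, h(12/7) ≈ 0.539, h(13/7) ≈ 0.619, h(2) ≈ 0.693.
T_7 = (Δt/2)·[h(t_0) + 2h(t_1) + ... + 2h(t_{6}) + h(t_7)].
Sum ≈ 0.385.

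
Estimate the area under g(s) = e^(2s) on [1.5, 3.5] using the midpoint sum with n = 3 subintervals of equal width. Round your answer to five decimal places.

Δs = (3.5 − 1.5)/3 = 2/3.
Midpoints: 11/6, 2.5, 19/6.
g(11/6) ≈ 39.12128, g(2.5) ≈ 148.41316, g(19/6) ≈ 563.03024.
Sum = Δs · [g(11/6) + g(2.5) + g(19/6)].
Sum ≈ 500.37645.

500.37645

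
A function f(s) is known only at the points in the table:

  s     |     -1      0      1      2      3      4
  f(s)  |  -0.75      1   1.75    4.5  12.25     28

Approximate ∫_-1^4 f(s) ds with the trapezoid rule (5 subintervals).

33.125

Δs = 1.
T_5 = (1/2)·[(-0.75) + 2·1 + 2·1.75 + 2·4.5 + 2·12.25 + 28] = 33.125.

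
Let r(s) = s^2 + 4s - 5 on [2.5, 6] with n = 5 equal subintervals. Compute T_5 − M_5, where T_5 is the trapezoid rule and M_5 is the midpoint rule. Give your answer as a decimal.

0.42875

T_5 = 109.0775.
M_5 = 108.64875.
T_5 − M_5 = 0.42875.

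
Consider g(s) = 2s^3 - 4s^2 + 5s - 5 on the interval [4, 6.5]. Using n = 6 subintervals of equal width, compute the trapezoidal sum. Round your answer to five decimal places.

538.81221

Δs = (6.5 − 4)/6 = 5/12.
g(4) = 79, g(53/12) = 96221/864, g(29/6) = 16367/108, g(5.25) = 200.40625, g(17/3) = 6988/27, g(73/12) = 283081/864, g(6.5) = 407.75.
T_6 = (Δs/2)·[g(s_0) + 2g(s_1) + ... + 2g(s_{5}) + g(s_6)].
Sum ≈ 538.81221.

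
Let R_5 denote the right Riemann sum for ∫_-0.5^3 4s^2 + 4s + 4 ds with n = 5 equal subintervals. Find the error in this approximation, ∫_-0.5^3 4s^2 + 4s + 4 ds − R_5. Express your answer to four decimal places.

Exact integral: ∫_-0.5^3 f(s) ds ≈ 67.666667.
R_5 = 85.96.
Error ≈ 67.666667 − 85.96 ≈ -18.2933.

-18.2933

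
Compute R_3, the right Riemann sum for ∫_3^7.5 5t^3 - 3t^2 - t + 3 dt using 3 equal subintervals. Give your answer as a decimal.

Δt = (7.5 − 3)/3 = 1.5.
Right endpoints: 4.5, 6, 7.5.
f(4.5) = 393.375, f(6) = 969, f(7.5) = 1936.125.
Sum = Δt · [f(4.5) + f(6) + f(7.5)].
Sum = 4947.75.

4947.75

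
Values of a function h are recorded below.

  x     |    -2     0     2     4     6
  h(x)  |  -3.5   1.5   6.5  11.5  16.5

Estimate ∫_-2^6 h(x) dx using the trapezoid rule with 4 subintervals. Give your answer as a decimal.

52

Δx = 2.
T_4 = (2/2)·[(-3.5) + 2·1.5 + 2·6.5 + 2·11.5 + 16.5] = 52.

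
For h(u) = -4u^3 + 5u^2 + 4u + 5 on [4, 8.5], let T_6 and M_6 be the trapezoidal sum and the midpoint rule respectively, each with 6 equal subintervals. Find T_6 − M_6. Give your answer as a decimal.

T_6 = -3941.71875.
M_6 = -3897.421875.
T_6 − M_6 = -44.296875.

-44.296875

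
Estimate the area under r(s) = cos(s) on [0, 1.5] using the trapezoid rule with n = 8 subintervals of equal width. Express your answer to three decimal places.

0.995

Δs = (1.5 − 0)/8 = 0.1875.
r(0) ≈ 1.000, r(0.1875) ≈ 0.982, r(0.375) ≈ 0.931, r(0.5625) ≈ 0.846, r(0.75) ≈ 0.732, r(0.9375) ≈ 0.592, r(1.125) ≈ 0.431, r(1.3125) ≈ 0.255, r(1.5) ≈ 0.071.
T_8 = (Δs/2)·[r(s_0) + 2r(s_1) + ... + 2r(s_{7}) + r(s_8)].
Sum ≈ 0.995.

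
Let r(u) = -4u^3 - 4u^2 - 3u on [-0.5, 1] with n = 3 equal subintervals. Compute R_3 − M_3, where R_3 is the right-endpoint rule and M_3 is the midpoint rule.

-3.65625

R_3 = -7.
M_3 = -3.34375.
R_3 − M_3 = -3.65625.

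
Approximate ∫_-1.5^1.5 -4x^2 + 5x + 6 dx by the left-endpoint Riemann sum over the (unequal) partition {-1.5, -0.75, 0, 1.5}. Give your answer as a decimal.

Subinterval widths: 0.75, 0.75, 1.5.
Left endpoints: -1.5, -0.75, 0.
f(-1.5) = -10.5, f(-0.75) = 0, f(0) = 6.
Sum = Σ Δx_i · f(x_i).
Sum = 1.125.

1.125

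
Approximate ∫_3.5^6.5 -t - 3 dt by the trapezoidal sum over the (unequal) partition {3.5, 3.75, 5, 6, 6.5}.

-24

Subinterval widths: 0.25, 1.25, 1, 0.5.
f(3.5) = -6.5, f(3.75) = -6.75, f(5) = -8, f(6) = -9, f(6.5) = -9.5.
On each subinterval the trapezoid contributes (Δt_i/2)·[f(t_{i-1}) + f(t_i)].
Sum = -24.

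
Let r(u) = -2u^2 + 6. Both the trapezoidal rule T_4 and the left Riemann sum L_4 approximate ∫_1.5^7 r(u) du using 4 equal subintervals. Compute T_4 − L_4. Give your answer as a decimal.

-64.28125

T_4 = -196.8828125.
L_4 = -132.6015625.
T_4 − L_4 = -64.28125.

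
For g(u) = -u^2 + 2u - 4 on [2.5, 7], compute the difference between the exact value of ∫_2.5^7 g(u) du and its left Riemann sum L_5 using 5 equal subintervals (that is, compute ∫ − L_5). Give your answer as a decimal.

Exact integral: ∫_2.5^7 g(u) du = -84.375.
L_5 = -69.795.
Error = -84.375 − (-69.795) = -14.58.

-14.58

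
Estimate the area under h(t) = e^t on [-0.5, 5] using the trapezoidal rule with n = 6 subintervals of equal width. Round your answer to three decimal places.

158.014

Δt = (5 − (-0.5))/6 = 11/12.
h(-0.5) ≈ 0.607, h(5/12) ≈ 1.517, h(4/3) ≈ 3.794, h(2.25) ≈ 9.488, h(19/6) ≈ 23.728, h(49/12) ≈ 59.343, h(5) ≈ 148.413.
T_6 = (Δt/2)·[h(t_0) + 2h(t_1) + ... + 2h(t_{5}) + h(t_6)].
Sum ≈ 158.014.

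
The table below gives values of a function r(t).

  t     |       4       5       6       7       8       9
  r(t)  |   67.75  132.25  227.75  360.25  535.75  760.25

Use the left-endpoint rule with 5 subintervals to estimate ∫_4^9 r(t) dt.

1323.75

Δt = 1.
Sum = 1·[67.75 + 132.25 + 227.75 + 360.25 + 535.75] = 1323.75.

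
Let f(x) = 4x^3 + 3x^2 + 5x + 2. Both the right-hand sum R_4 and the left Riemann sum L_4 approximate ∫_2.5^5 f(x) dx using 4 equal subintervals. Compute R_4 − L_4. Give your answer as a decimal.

316.40625

R_4 = 913.203125.
L_4 = 596.796875.
R_4 − L_4 = 316.40625.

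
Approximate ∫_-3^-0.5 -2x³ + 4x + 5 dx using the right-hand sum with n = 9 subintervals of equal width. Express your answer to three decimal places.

Δx = (-0.5 − (-3))/9 = 5/18.
Right endpoints: -49/18, -22/9, -13/6, -17/9, -29/18, -4/3, -19/18, -7/9, -0.5.
f(-49/18) = 100477/2916, f(-22/9) = 17813/729, f(-13/6) = 1801/108, f(-17/9) = 7963/729, f(-29/18) = 20177/2916, f(-4/3) = 119/27, f(-19/18) = 9127/2916, f(-7/9) = 2063/729, f(-0.5) = 3.25.
Sum = Δx · [f(-49/18) + f(-22/9) + f(-13/6) + ...].
Sum ≈ 29.730.

29.730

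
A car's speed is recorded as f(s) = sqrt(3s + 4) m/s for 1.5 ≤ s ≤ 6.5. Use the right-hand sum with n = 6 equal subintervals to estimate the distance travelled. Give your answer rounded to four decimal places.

20.6019

Δs = (6.5 − 1.5)/6 = 5/6.
Right endpoints: 7/3, 19/6, 4, 29/6, 17/3, 6.5.
f(7/3) ≈ 3.3166, f(19/6) ≈ 3.6742, f(4) ≈ 4.0000, f(29/6) ≈ 4.3012, f(17/3) ≈ 4.5826, f(6.5) ≈ 4.8477.
Sum = Δs · [f(7/3) + f(19/6) + f(4) + ...].
Sum ≈ 20.6019.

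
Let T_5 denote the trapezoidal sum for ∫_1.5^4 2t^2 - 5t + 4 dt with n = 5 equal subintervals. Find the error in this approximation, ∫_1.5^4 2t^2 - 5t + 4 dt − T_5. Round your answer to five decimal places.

-0.20833

Exact integral: ∫_1.5^4 f(t) dt ≈ 16.0416667.
T_5 = 16.25.
Error ≈ 16.0416667 − 16.25 ≈ -0.20833.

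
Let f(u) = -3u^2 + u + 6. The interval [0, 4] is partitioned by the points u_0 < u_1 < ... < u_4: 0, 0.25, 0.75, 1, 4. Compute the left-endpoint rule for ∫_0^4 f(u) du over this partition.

17.796875

Subinterval widths: 0.25, 0.5, 0.25, 3.
Left endpoints: 0, 0.25, 0.75, 1.
f(0) = 6, f(0.25) = 6.0625, f(0.75) = 5.0625, f(1) = 4.
Sum = Σ Δu_i · f(u_i).
Sum = 17.796875.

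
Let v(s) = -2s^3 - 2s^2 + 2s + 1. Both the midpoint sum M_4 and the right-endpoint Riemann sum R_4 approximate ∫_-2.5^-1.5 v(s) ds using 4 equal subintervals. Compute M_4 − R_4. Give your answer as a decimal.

M_4 = 5.78125.
R_4 = 4.125.
M_4 − R_4 = 1.65625.

1.65625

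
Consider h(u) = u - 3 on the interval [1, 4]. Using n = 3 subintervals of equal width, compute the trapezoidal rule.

Δu = (4 − 1)/3 = 1.
h(1) = -2, h(2) = -1, h(3) = 0, h(4) = 1.
T_3 = (Δu/2)·[h(u_0) + 2h(u_1) + 2h(u_2) + h(u_3)].
Sum = -1.5.

-1.5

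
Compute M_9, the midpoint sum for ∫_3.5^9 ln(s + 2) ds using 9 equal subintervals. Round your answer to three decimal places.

Δs = (9 − 3.5)/9 = 11/18.
Midpoints: 137/36, 53/12, 181/36, 203/36, 6.25, 247/36, 269/36, 97/12, 313/36.
f(137/36) ≈ 1.759, f(53/12) ≈ 1.859, f(181/36) ≈ 1.950, f(203/36) ≈ 2.033, f(6.25) ≈ 2.110, f(247/36) ≈ 2.182, f(269/36) ≈ 2.248, f(97/12) ≈ 2.311, f(313/36) ≈ 2.370.
Sum = Δs · [f(137/36) + f(53/12) + f(181/36) + ...].
Sum ≈ 11.502.

11.502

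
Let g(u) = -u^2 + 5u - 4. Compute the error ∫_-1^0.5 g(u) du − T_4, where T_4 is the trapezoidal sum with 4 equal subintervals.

0.03515625

Exact integral: ∫_-1^0.5 g(u) du = -8.25.
T_4 = -8.28515625.
Error = -8.25 − (-8.28515625) = 0.03515625.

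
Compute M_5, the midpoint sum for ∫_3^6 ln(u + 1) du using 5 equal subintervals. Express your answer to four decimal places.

Δu = (6 − 3)/5 = 0.6.
Midpoints: 3.3, 3.9, 4.5, 5.1, 5.7.
f(3.3) ≈ 1.4586, f(3.9) ≈ 1.5892, f(4.5) ≈ 1.7047, f(5.1) ≈ 1.8083, f(5.7) ≈ 1.9021.
Sum = Δu · [f(3.3) + f(3.9) + f(4.5) + f(5.1) + f(5.7)].
Sum ≈ 5.0778.

5.0778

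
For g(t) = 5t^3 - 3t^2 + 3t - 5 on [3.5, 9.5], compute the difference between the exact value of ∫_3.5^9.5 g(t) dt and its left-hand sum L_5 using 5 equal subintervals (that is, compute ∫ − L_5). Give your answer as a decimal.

Exact integral: ∫_3.5^9.5 g(t) dt = 9266.25.
L_5 = 7088.43.
Error = 9266.25 − 7088.43 = 2177.82.

2177.82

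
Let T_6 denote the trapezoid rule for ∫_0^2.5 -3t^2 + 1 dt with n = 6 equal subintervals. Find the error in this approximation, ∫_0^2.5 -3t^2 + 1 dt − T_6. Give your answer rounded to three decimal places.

Exact integral: ∫_0^2.5 f(t) dt = -13.125.
T_6 ≈ -13.34201.
Error ≈ -13.125 − (-13.34201) ≈ 0.217.

0.217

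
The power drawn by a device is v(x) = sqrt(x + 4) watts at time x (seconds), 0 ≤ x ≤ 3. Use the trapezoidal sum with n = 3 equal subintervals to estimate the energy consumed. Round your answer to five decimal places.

7.00843

Δx = (3 − 0)/3 = 1.
v(0) ≈ 2.00000, v(1) ≈ 2.23607, v(2) ≈ 2.44949, v(3) ≈ 2.64575.
T_3 = (Δx/2)·[v(x_0) + 2v(x_1) + 2v(x_2) + v(x_3)].
Sum ≈ 7.00843.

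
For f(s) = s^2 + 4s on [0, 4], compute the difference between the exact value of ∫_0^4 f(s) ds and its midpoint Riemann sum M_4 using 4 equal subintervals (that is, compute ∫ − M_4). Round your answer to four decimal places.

Exact integral: ∫_0^4 f(s) ds ≈ 53.333333.
M_4 = 53.
Error ≈ 53.333333 − 53 ≈ 0.3333.

0.3333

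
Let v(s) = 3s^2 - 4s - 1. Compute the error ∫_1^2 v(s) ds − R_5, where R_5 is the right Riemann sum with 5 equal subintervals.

-0.52

Exact integral: ∫_1^2 v(s) ds = 0.
R_5 = 0.52.
Error = 0 − 0.52 = -0.52.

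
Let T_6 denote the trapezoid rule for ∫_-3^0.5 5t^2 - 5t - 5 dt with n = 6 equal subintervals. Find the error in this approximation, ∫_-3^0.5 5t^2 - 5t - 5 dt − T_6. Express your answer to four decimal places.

-0.9925

Exact integral: ∫_-3^0.5 f(t) dt ≈ 49.583333.
T_6 ≈ 50.575810.
Error ≈ 49.583333 − 50.575810 ≈ -0.9925.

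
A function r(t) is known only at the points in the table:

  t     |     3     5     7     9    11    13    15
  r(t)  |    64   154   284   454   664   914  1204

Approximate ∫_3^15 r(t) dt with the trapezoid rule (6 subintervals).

6208

Δt = 2.
T_6 = (2/2)·[64 + 2·154 + 2·284 + 2·454 + 2·664 + 2·914 + 1204] = 6208.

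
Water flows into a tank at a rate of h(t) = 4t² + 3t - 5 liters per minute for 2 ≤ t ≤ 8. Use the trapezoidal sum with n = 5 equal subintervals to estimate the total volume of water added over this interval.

737.76

Δt = (8 − 2)/5 = 1.2.
h(2) = 17, h(3.2) = 45.56, h(4.4) = 85.64, h(5.6) = 137.24, h(6.8) = 200.36, h(8) = 275.
T_5 = (Δt/2)·[h(t_0) + 2h(t_1) + ... + 2h(t_{4}) + h(t_5)].
Sum = 737.76.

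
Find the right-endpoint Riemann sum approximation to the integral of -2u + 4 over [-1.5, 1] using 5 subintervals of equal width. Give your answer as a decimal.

10

Δu = (1 − (-1.5))/5 = 0.5.
Right endpoints: -1, -0.5, 0, 0.5, 1.
f(-1) = 6, f(-0.5) = 5, f(0) = 4, f(0.5) = 3, f(1) = 2.
Sum = Δu · [f(-1) + f(-0.5) + f(0) + f(0.5) + f(1)].
Sum = 10.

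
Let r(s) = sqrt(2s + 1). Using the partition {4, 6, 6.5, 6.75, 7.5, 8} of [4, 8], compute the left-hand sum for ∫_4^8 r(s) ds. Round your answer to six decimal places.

Subinterval widths: 2, 0.5, 0.25, 0.75, 0.5.
Left endpoints: 4, 6, 6.5, 6.75, 7.5.
r(4) ≈ 3.000000, r(6) ≈ 3.605551, r(6.5) ≈ 3.741657, r(6.75) ≈ 3.807887, r(7.5) ≈ 4.000000.
Sum = Σ Δs_i · r(s_i).
Sum ≈ 13.594105.

13.594105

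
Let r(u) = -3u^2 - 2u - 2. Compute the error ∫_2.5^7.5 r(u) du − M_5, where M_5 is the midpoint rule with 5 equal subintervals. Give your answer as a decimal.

-1.25

Exact integral: ∫_2.5^7.5 r(u) du = -466.25.
M_5 = -465.
Error = -466.25 − (-465) = -1.25.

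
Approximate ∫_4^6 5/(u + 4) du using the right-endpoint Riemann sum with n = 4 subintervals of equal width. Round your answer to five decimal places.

Δu = (6 − 4)/4 = 0.5.
Right endpoints: 4.5, 5, 5.5, 6.
f(4.5) = 10/17, f(5) = 5/9, f(5.5) = 10/19, f(6) = 0.5.
Sum = Δu · [f(4.5) + f(5) + f(5.5) + f(6)].
Sum ≈ 1.08505.

1.08505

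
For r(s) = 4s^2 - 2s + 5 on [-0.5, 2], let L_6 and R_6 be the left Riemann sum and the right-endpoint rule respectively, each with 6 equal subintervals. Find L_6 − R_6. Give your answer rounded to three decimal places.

L_6 ≈ 17.78935.
R_6 ≈ 21.95602.
L_6 − R_6 ≈ -4.167.

-4.167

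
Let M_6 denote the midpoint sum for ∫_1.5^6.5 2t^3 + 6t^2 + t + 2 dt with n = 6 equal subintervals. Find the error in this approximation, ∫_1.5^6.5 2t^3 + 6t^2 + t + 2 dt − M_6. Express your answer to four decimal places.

8.6806

Exact integral: ∫_1.5^6.5 f(t) dt = 1462.5.
M_6 ≈ 1453.819444.
Error ≈ 1462.5 − 1453.819444 ≈ 8.6806.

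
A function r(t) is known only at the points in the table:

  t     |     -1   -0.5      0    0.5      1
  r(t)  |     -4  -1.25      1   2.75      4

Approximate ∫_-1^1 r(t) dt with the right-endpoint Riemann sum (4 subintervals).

3.25

Δt = 0.5.
Sum = 0.5·[(-1.25) + 1 + 2.75 + 4] = 3.25.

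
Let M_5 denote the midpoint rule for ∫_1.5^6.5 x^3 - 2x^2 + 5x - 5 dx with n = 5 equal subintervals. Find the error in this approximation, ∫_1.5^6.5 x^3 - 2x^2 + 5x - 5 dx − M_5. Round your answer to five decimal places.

Exact integral: ∫_1.5^6.5 f(x) dx ≈ 339.1666667.
M_5 = 335.
Error ≈ 339.1666667 − 335 ≈ 4.16667.

4.16667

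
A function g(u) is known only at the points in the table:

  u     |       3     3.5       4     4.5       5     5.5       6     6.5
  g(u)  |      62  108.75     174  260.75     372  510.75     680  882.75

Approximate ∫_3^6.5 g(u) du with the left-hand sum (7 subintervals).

1084.125

Δu = 0.5.
Sum = 0.5·[62 + 108.75 + 174 + 260.75 + 372 + 510.75 + 680] = 1084.125.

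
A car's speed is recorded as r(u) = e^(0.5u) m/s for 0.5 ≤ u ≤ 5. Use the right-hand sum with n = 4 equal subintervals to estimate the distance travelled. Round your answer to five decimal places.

28.49904

Δu = (5 − 0.5)/4 = 1.125.
Right endpoints: 1.625, 2.75, 3.875, 5.
r(1.625) ≈ 2.25353, r(2.75) ≈ 3.95508, r(3.875) ≈ 6.94138, r(5) ≈ 12.18249.
Sum = Δu · [r(1.625) + r(2.75) + r(3.875) + r(5)].
Sum ≈ 28.49904.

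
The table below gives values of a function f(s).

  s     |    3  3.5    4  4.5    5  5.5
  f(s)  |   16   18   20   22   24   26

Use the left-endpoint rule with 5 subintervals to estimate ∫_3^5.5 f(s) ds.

50

Δs = 0.5.
Sum = 0.5·[16 + 18 + 20 + 22 + 24] = 50.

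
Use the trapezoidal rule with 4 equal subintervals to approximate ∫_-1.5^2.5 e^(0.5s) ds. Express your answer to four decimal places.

6.1612

Δs = (2.5 − (-1.5))/4 = 1.
f(-1.5) ≈ 0.4724, f(-0.5) ≈ 0.7788, f(0.5) ≈ 1.2840, f(1.5) ≈ 2.1170, f(2.5) ≈ 3.4903.
T_4 = (Δs/2)·[f(s_0) + 2f(s_1) + 2f(s_2) + 2f(s_3) + f(s_4)].
Sum ≈ 6.1612.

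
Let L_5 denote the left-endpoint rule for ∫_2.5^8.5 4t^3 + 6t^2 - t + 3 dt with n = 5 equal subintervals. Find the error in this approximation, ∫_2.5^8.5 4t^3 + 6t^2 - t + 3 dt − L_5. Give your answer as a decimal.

Exact integral: ∫_2.5^8.5 f(t) dt = 6363.
L_5 = 4796.28.
Error = 6363 − 4796.28 = 1566.72.

1566.72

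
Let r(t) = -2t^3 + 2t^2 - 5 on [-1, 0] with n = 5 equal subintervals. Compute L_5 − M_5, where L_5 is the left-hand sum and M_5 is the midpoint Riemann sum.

0.45

L_5 = -3.4.
M_5 = -3.85.
L_5 − M_5 = 0.45.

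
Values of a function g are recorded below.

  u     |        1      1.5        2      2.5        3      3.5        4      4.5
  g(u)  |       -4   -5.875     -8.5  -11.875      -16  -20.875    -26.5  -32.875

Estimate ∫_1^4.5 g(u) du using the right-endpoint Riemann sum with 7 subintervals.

-61.25

Δu = 0.5.
Sum = 0.5·[(-5.875) + (-8.5) + (-11.875) + (-16) + (-20.875) + (-26.5) + (-32.875)] = -61.25.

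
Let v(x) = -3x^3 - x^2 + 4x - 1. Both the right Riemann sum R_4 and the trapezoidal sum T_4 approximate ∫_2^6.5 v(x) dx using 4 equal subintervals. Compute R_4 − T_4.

-461.3203125

R_4 ≈ -1842.24902.
T_4 ≈ -1380.92871.
R_4 − T_4 = -461.3203125.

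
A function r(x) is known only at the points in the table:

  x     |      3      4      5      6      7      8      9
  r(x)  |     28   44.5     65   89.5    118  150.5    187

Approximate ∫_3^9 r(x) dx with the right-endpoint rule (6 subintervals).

654.5

Δx = 1.
Sum = 1·[44.5 + 65 + 89.5 + 118 + 150.5 + 187] = 654.5.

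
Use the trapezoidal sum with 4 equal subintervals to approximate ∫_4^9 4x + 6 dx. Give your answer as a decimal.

Δx = (9 − 4)/4 = 1.25.
f(4) = 22, f(5.25) = 27, f(6.5) = 32, f(7.75) = 37, f(9) = 42.
T_4 = (Δx/2)·[f(x_0) + 2f(x_1) + 2f(x_2) + 2f(x_3) + f(x_4)].
Sum = 160.

160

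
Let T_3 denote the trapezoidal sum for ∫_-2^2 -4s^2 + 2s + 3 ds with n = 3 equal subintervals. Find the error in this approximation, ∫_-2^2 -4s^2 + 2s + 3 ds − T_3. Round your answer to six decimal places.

4.740741

Exact integral: ∫_-2^2 f(s) ds ≈ -9.33333333.
T_3 ≈ -14.07407407.
Error ≈ -9.33333333 − (-14.07407407) ≈ 4.740741.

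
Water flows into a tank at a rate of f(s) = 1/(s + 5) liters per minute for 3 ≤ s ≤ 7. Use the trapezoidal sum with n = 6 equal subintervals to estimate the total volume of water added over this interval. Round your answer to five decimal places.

Δs = (7 − 3)/6 = 2/3.
f(3) = 0.125, f(11/3) = 3/26, f(13/3) = 3/28, f(5) = 0.1, f(17/3) = 0.09375, f(19/3) = 3/34, f(7) = 1/12.
T_6 = (Δs/2)·[f(s_0) + 2f(s_1) + ... + 2f(s_{5}) + f(s_6)].
Sum ≈ 0.40579.

0.40579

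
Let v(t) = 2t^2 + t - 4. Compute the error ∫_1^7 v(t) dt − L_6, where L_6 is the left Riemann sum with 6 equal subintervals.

Exact integral: ∫_1^7 v(t) dt = 228.
L_6 = 179.
Error = 228 − 179 = 49.

49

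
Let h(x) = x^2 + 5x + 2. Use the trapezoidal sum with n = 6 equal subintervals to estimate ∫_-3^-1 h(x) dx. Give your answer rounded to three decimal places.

Δx = (-1 − (-3))/6 = 1/3.
h(-3) = -4, h(-8/3) = -38/9, h(-7/3) = -38/9, h(-2) = -4, h(-5/3) = -32/9, h(-4/3) = -26/9, h(-1) = -2.
T_6 = (Δx/2)·[h(x_0) + 2h(x_1) + ... + 2h(x_{5}) + h(x_6)].
Sum ≈ -7.296.

-7.296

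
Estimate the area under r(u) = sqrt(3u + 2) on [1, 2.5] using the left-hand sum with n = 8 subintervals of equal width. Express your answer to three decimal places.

3.942

Δu = (2.5 − 1)/8 = 0.1875.
Left endpoints: 1, 1.1875, 1.375, 1.5625, 1.75, 1.9375, 2.125, 2.3125.
r(1) ≈ 2.236, r(1.1875) ≈ 2.358, r(1.375) ≈ 2.475, r(1.5625) ≈ 2.586, r(1.75) ≈ 2.693, r(1.9375) ≈ 2.795, r(2.125) ≈ 2.894, r(2.3125) ≈ 2.990.
Sum = Δu · [r(1) + r(1.1875) + r(1.375) + ...].
Sum ≈ 3.942.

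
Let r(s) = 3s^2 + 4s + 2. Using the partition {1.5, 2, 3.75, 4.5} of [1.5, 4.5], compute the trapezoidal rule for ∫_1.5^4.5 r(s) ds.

Subinterval widths: 0.5, 1.75, 0.75.
r(1.5) = 14.75, r(2) = 22, r(3.75) = 59.1875, r(4.5) = 80.75.
On each subinterval the trapezoid contributes (Δs_i/2)·[r(s_{i-1}) + r(s_i)].
Sum = 132.703125.

132.703125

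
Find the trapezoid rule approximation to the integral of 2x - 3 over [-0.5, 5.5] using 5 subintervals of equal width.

12

Δx = (5.5 − (-0.5))/5 = 1.2.
f(-0.5) = -4, f(0.7) = -1.6, f(1.9) = 0.8, f(3.1) = 3.2, f(4.3) = 5.6, f(5.5) = 8.
T_5 = (Δx/2)·[f(x_0) + 2f(x_1) + ... + 2f(x_{4}) + f(x_5)].
Sum = 12.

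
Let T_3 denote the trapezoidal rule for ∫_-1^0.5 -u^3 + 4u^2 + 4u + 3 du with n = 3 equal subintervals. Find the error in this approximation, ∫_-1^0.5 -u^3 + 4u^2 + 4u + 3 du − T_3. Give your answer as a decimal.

Exact integral: ∫_-1^0.5 f(u) du = 4.734375.
T_3 = 5.03125.
Error = 4.734375 − 5.03125 = -0.296875.

-0.296875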